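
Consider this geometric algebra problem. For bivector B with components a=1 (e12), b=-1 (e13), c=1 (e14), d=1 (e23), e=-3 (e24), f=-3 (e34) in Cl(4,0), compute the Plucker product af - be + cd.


Plucker relation: af - be + cd
a*f = 1*(-3) = -3
b*e = (-1)*(-3) = 3
c*d = 1*1 = 1
af - be + cd = -3 - 3 + 1
= -5


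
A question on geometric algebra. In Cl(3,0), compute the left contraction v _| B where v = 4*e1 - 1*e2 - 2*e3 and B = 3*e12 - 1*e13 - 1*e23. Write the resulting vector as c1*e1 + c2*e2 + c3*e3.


Left contraction v _| B = <vB>_1 (grade-1 part of the geometric product vB).
Using e1_|e12 = e2, e2_|e12 = -e1, e1_|e13 = e3, e3_|e13 = -e1, e2_|e23 = e3, e3_|e23 = -e2:
e1 coeff: -v2*b12 - v3*b13 = -(-1)*(3) - (-2)*(-1) = 1
e2 coeff: v1*b12 - v3*b23 = (4)*(3) - (-2)*(-1) = 10
e3 coeff: v1*b13 + v2*b23 = (4)*(-1) + (-1)*(-1) = -3
v _| B = 1*e1 + 10*e2 - 3*e3


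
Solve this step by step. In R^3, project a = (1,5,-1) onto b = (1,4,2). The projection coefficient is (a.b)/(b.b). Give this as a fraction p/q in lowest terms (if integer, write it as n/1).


Projection coefficient = (a . b) / (b . b)
a . b = 1*1 + 5*4 + (-1)*2
= 1 + 20 + (-2) = 19
b . b = 1^2 + 4^2 + 2^2
= 1 + 16 + 4 = 21
Coefficient = 19/21
In lowest terms: 19/21


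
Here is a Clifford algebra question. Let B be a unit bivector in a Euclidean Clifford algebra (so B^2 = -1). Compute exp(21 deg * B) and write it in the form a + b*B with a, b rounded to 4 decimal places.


For a unit bivector B with B^2 = -1, the exponential series gives
e^(theta*B) = cos(theta) + sin(theta)*B (the GA analogue of Euler's formula).
theta = 21 degrees = 0.366519 rad
cos(21 deg) = 0.9336
sin(21 deg) = 0.3584
exp(theta*B) = 0.9336 + 0.3584*B


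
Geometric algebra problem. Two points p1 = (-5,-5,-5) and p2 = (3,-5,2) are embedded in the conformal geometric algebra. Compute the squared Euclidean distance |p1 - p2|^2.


p1 - p2 = (-8, 0, -7)
|p1 - p2|^2 = (-8)^2 + 0^2 + (-7)^2
= 64 + 0 + 49
= 113


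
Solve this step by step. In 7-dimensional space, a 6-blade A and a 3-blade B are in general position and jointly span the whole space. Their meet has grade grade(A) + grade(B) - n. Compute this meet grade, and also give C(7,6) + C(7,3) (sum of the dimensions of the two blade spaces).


Meet grade = grade(A) + grade(B) - n
= 6 + 3 - 7 = 2
C(7,6) = 7
C(7,3) = 35
dim_A + dim_B = 7 + 35 = 42


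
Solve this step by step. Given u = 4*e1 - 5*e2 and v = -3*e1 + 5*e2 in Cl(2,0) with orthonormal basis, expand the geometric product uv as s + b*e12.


Expand: (4*e1 - 5*e2)(-3*e1 + 5*e2)
= 4*(-3)*e1e1 + 4*5*e1e2 + (-5)*(-3)*e2e1 + (-5)*5*e2e2
Using e1^2 = e2^2 = 1, e2e1 = -e1e2:
Scalar part s = 4*(-3) + (-5)*5 = -12 + (-25) = -37
Bivector part b = 4*5 - (-5)*(-3) = 20 - 15 = 5
uv = -37 + 5*e12


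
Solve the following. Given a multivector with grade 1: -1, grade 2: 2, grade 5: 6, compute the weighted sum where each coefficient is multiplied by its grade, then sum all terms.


Grade-weighted sum = sum of grade_k * coefficient_k
1*(-1) = -1
2*2 = 4
5*6 = 30
Total = -1 + 4 + 30 = 33


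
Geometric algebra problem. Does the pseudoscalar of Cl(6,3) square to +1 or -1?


The pseudoscalar I = e1...e_n (product of all n generators) of Cl(p,q) satisfies I^2 = (-1)^(q + n(n-1)/2).
p = 6, q = 3, n = p + q = 9
n(n-1)/2 = 9 * 8 / 2 = 36
Exponent = q + n(n-1)/2 = 3 + 36 = 39
I^2 = (-1)^39 = -1


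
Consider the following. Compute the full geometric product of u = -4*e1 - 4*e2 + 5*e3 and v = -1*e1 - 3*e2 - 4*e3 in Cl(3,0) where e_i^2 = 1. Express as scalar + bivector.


In Cl(3,0): e_i^2 = 1, e_ie_j = -e_je_i for i != j.
Scalar part = u . v = (-4)*(-1) + (-4)*(-3) + 5*(-4)
= 4 + 12 + (-20) = -4
e12 coeff = (-4)*(-3) - (-4)*(-1) = 12 - 4 = 8
e13 coeff = (-4)*(-4) - 5*(-1) = 16 - (-5) = 21
e23 coeff = (-4)*(-4) - 5*(-3) = 16 - (-15) = 31
uv = -4 + 8*e12 + 21*e13 + 31*e23


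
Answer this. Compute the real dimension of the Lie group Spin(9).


Spin(n) double-covers SO(n); both have Lie algebra so(n) of dimension n(n-1)/2.
n = 9
n(n-1) = 9 * 8 = 72
dim Spin(9) = 72/2 = 36


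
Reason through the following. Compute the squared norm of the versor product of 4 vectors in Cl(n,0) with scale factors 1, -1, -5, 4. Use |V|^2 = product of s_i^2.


Each vector v_i has |v_i|^2 = s_i^2
Squared scales: 1^2 = 1, (-1)^2 = 1, (-5)^2 = 25, 4^2 = 16
|V|^2 = 1 * 1 * 25 * 16
= 400


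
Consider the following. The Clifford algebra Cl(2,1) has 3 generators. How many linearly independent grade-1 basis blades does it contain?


Number of grade-k basis blades in Cl(p,q) with n = p + q is C(n, k).
n = 2 + 1 = 3
C(3, 1) = 3! / (1! * 2!)
= 6 / (1 * 2)
= 3


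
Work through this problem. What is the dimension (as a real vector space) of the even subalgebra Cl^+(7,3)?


Even subalgebra dimension = 2^(n-1)
n = 7 + 3 = 10
2^(10 - 1) = 2^9 = 512
Verification: sum of C(10,k) for even k = 1 + 45 + 210 + 210 + 45 + 1 = 512
Result = 512


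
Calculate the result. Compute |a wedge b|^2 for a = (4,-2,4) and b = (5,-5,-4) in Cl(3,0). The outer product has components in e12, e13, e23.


a wedge b = (a1*b2 - a2*b1)*e12 + (a1*b3 - a3*b1)*e13 + (a2*b3 - a3*b2)*e23
e12 coeff: 4*(-5) - (-2)*5 = -20 - (-10) = -10
e13 coeff: 4*(-4) - 4*5 = -16 - 20 = -36
e23 coeff: (-2)*(-4) - 4*(-5) = 8 - (-20) = 28
|a wedge b|^2 = (-10)^2 + (-36)^2 + 28^2
= 100 + 1296 + 784
= 2180


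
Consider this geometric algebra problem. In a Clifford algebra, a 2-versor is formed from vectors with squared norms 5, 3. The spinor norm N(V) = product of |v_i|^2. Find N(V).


Spinor norm N(V) = |v1|^2 * |v2|^2 * ... * |v2|^2
= 5 * 3
Running product: 5, 15
N(V) = 15


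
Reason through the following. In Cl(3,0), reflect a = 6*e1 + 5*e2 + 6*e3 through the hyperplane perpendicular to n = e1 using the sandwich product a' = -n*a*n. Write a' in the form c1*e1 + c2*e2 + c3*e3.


Reflection formula: a' = -n*a*n, with n = e1 (unit vector, n^2 = 1).
For reflection through hyperplane perp to e1:
The component along e1 flips sign, others stay.
a = (6, 5, 6)
a' = (-6, 5, 6)
a' = -6*e1 + 5*e2 + 6*e3


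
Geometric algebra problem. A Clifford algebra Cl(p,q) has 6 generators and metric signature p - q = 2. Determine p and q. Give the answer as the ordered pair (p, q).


We need p + q = 6 and p - q = 2.
Adding: 2p = 6 + 2 = 8, so p = 4.
Then q = 6 - 4 = 2.
(p, q) = (4, 2)


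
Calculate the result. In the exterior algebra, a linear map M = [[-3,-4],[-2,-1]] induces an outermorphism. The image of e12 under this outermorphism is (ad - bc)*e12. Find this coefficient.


The outermorphism of a linear map f sends e1^e2 to f(e1)^f(e2).
f(e1) = -3*e1 - 2*e2
f(e2) = -4*e1 - 1*e2
f(e1) ^ f(e2) = (-3*e1 - 2*e2) ^ (-4*e1 - 1*e2)
= (-3)*(-1)*e12 + (-2)*(-4)*e21
= (3 - 8)*e12
= -5*e12
Coefficient = -5


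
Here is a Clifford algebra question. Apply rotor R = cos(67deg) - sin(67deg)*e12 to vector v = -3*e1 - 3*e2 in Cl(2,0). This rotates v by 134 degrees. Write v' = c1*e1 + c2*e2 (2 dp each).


Rotor R = cos(67deg) - sin(67deg)*e12
Rotation angle theta = 2 * 67 = 134 degrees
v' = R*v*~R rotates v by theta.
cos(134deg) = -0.6947, sin(134deg) = 0.7193
v'_1 = -3*cos(134deg) - (-3)*sin(134deg)
= -3*(-0.6947) - (-3)*0.7193
= 4.24
v'_2 = -3*sin(134deg) + (-3)*cos(134deg)
= -3*0.7193 + (-3)*(-0.6947)
= -0.07
v' = 4.24*e1 - 0.07*e2


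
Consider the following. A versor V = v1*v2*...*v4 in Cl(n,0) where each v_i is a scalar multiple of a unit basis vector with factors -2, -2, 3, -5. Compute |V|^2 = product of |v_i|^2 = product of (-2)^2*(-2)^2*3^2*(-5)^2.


Each vector v_i has |v_i|^2 = s_i^2
Squared scales: (-2)^2 = 4, (-2)^2 = 4, 3^2 = 9, (-5)^2 = 25
|V|^2 = 4 * 4 * 9 * 25
= 3600


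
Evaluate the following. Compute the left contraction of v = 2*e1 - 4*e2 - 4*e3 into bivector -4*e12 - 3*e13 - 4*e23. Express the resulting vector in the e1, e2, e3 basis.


Left contraction v _| B = <vB>_1 (grade-1 part of the geometric product vB).
Using e1_|e12 = e2, e2_|e12 = -e1, e1_|e13 = e3, e3_|e13 = -e1, e2_|e23 = e3, e3_|e23 = -e2:
e1 coeff: -v2*b12 - v3*b13 = -(-4)*(-4) - (-4)*(-3) = -28
e2 coeff: v1*b12 - v3*b23 = (2)*(-4) - (-4)*(-4) = -24
e3 coeff: v1*b13 + v2*b23 = (2)*(-3) + (-4)*(-4) = 10
v _| B = -28*e1 - 24*e2 + 10*e3


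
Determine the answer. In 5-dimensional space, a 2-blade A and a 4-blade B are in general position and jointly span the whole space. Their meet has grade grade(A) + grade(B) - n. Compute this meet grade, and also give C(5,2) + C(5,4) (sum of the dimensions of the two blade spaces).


Meet grade = grade(A) + grade(B) - n
= 2 + 4 - 5 = 1
C(5,2) = 10
C(5,4) = 5
dim_A + dim_B = 10 + 5 = 15


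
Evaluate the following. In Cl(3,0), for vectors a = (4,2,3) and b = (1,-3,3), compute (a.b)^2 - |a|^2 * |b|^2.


a . b = 4*1 + 2*(-3) + 3*3
= 4 + (-6) + 9 = 7
|a|^2 = 4^2 + 2^2 + 3^2 = 29
|b|^2 = 1^2 + (-3)^2 + 3^2 = 19
(a.b)^2 = 7^2 = 49
|a|^2 * |b|^2 = 29 * 19 = 551
Result = 49 - 551 = -502


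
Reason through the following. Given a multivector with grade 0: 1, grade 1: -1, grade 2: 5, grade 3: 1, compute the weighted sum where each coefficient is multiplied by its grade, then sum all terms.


Grade-weighted sum = sum of grade_k * coefficient_k
0*1 = 0
1*(-1) = -1
2*5 = 10
3*1 = 3
Total = 0 + (-1) + 10 + 3 = 12


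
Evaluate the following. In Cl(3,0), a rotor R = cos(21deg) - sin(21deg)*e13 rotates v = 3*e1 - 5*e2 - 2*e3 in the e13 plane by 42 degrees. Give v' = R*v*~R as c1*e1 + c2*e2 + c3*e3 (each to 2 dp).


Rotor R = cos(21deg) - sin(21deg)*e13
Rotation angle theta = 2 * 21 = 42 degrees in the e13 plane (e1 -> e3).
The component perpendicular to the plane (e2) is invariant: v'_2 = v2 = -5.00
cos(42deg) = 0.7431, sin(42deg) = 0.6691
v'_1 = v1*cos(theta) - v3*sin(theta) = 3*0.7431 - (-2)*0.6691 = 3.57
v'_3 = v1*sin(theta) + v3*cos(theta) = 3*0.6691 + (-2)*0.7431 = 0.52
v' = 3.57*e1 - 5.00*e2 + 0.52*e3


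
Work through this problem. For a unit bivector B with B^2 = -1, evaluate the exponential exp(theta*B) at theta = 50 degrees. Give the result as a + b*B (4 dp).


For a unit bivector B with B^2 = -1, the exponential series gives
e^(theta*B) = cos(theta) + sin(theta)*B (the GA analogue of Euler's formula).
theta = 50 degrees = 0.872665 rad
cos(50 deg) = 0.6428
sin(50 deg) = 0.7660
exp(theta*B) = 0.6428 + 0.7660*B


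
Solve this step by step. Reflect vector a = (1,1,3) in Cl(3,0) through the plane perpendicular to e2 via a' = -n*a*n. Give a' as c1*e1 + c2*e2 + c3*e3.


Reflection formula: a' = -n*a*n, with n = e2 (unit vector, n^2 = 1).
For reflection through hyperplane perp to e2:
The component along e2 flips sign, others stay.
a = (1, 1, 3)
a' = (1, -1, 3)
a' = 1*e1 - 1*e2 + 3*e3


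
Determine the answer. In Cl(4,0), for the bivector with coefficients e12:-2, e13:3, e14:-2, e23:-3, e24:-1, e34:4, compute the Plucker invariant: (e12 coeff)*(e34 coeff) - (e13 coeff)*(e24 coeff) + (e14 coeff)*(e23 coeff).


Plucker relation: af - be + cd
a*f = (-2)*4 = -8
b*e = 3*(-1) = -3
c*d = (-2)*(-3) = 6
af - be + cd = -8 - (-3) + 6
= 1


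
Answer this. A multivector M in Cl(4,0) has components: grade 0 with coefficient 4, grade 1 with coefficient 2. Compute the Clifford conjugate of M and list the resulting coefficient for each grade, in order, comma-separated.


Clifford conjugate sign for grade k: (-1)^(k(k+1)/2)
Grade 0: (-1)^(0*1/2) = (-1)^0 = 1, coeff 4 -> 4
Grade 1: (-1)^(1*2/2) = (-1)^1 = -1, coeff 2 -> -2
Conjugated coefficients: 4, -2


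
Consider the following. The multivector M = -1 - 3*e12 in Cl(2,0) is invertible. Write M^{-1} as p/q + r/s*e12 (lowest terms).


M = -1 - 3*e12, where e12^2 = -1.
Since M commutes with its reverse ~M = a - b*e12, M * ~M = a^2 - b^2*e12^2 = a^2 + b^2.
So M^{-1} = ~M / (a^2 + b^2) = (a - b*e12)/(a^2 + b^2).
a^2 + b^2 = 1 + 9 = 10
Scalar part = -1/10 = -1/10
Bivector coeff = 3/10 = 3/10
M^{-1} = -1/10 + 3/10*e12


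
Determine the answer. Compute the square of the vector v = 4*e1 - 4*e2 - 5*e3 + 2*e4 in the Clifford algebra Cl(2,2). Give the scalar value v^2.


v^2 = sum of c_i^2 * e_i^2
Positive signature terms (e_i^2 = +1): 4^2 + (-4)^2 = 32
Negative signature terms (e_j^2 = -1): (-5)^2 + 2^2 = 29
v^2 = 32 - 29 = 3


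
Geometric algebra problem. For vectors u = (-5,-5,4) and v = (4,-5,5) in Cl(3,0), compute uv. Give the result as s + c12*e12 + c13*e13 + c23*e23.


In Cl(3,0): e_i^2 = 1, e_ie_j = -e_je_i for i != j.
Scalar part = u . v = (-5)*4 + (-5)*(-5) + 4*5
= -20 + 25 + 20 = 25
e12 coeff = (-5)*(-5) - (-5)*4 = 25 - (-20) = 45
e13 coeff = (-5)*5 - 4*4 = -25 - 16 = -41
e23 coeff = (-5)*5 - 4*(-5) = -25 - (-20) = -5
uv = 25 + 45*e12 - 41*e13 - 5*e23


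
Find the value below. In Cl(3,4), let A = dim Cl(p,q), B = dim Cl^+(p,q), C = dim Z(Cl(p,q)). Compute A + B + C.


n = 3 + 4 = 7
Total dim = 2^7 = 128
Even subalgebra dim = 2^6 = 64
n is odd, so center dim = 2
Sum = 128 + 64 + 2 = 194


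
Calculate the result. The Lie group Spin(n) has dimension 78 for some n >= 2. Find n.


dim Spin(n) = dim so(n) = n(n-1)/2.
Solve n(n-1)/2 = 78, i.e. n^2 - n - 156 = 0.
Discriminant = 1 + 8*78 = 625
n = (1 + sqrt(625))/2 = (1 + 25)/2 = 13


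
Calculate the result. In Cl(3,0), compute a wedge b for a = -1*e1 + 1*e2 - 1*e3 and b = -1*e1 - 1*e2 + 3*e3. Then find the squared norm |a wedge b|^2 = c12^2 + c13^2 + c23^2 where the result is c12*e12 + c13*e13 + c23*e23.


a wedge b = (a1*b2 - a2*b1)*e12 + (a1*b3 - a3*b1)*e13 + (a2*b3 - a3*b2)*e23
e12 coeff: (-1)*(-1) - 1*(-1) = 1 - (-1) = 2
e13 coeff: (-1)*3 - (-1)*(-1) = -3 - 1 = -4
e23 coeff: 1*3 - (-1)*(-1) = 3 - 1 = 2
|a wedge b|^2 = 2^2 + (-4)^2 + 2^2
= 4 + 16 + 4
= 24


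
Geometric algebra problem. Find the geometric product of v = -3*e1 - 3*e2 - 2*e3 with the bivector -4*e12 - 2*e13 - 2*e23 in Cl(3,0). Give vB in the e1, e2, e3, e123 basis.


vB has grade-1 (vector) and grade-3 (trivector) parts: vB = (v _| B) + (v ^ B).
Vector part <vB>_1:
  e1: -v2*b12 - v3*b13 = -(-3)*(-4) - (-2)*(-2) = -16
  e2: v1*b12 - v3*b23 = (-3)*(-4) - (-2)*(-2) = 8
  e3: v1*b13 + v2*b23 = (-3)*(-2) + (-3)*(-2) = 12
Trivector part <vB>_3:
  e123: v1*b23 - v2*b13 + v3*b12 = (-3)*(-2) - (-3)*(-2) + (-2)*(-4) = 8
vB = -16*e1 + 8*e2 + 12*e3 + 8*e123


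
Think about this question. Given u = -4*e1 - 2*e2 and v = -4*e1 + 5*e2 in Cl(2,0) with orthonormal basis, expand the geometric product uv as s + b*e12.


Expand: (-4*e1 - 2*e2)(-4*e1 + 5*e2)
= (-4)*(-4)*e1e1 + (-4)*5*e1e2 + (-2)*(-4)*e2e1 + (-2)*5*e2e2
Using e1^2 = e2^2 = 1, e2e1 = -e1e2:
Scalar part s = (-4)*(-4) + (-2)*5 = 16 + (-10) = 6
Bivector part b = (-4)*5 - (-2)*(-4) = -20 - 8 = -28
uv = 6 - 28*e12


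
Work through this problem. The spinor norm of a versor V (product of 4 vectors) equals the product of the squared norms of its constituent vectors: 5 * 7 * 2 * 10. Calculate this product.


Spinor norm N(V) = |v1|^2 * |v2|^2 * ... * |v4|^2
= 5 * 7 * 2 * 10
Running product: 5, 35, 70, 700
N(V) = 700


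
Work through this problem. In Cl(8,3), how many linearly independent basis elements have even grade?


Even subalgebra dimension = 2^(n-1)
n = 8 + 3 = 11
2^(11 - 1) = 2^10 = 1024
Verification: sum of C(11,k) for even k = 1 + 55 + 330 + 462 + 165 + 11 = 1024
Result = 1024


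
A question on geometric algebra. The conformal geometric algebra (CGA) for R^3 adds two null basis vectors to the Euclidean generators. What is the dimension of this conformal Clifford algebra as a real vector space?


The conformal model of R^3 uses Cl(4,1): the 3 Euclidean generators plus two extra orthogonal generators e+ (e+^2 = +1) and e- (e-^2 = -1), from which the null vectors e0, einf are built.
Number of generators m = 3 + 2 = 5.
dim Cl(p,q) = 2^m = 2^5 = 32


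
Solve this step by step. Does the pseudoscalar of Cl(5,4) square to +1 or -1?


The pseudoscalar I = e1...e_n (product of all n generators) of Cl(p,q) satisfies I^2 = (-1)^(q + n(n-1)/2).
p = 5, q = 4, n = p + q = 9
n(n-1)/2 = 9 * 8 / 2 = 36
Exponent = q + n(n-1)/2 = 4 + 36 = 40
I^2 = (-1)^40 = +1


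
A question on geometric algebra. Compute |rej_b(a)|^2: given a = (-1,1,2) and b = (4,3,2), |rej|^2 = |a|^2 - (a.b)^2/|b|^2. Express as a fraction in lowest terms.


|a|^2 = (-1)^2 + 1^2 + 2^2 = 6
|b|^2 = 4^2 + 3^2 + 2^2 = 29
a . b = (-1)*4 + 1*3 + 2*2 = 3
(a.b)^2 = 3^2 = 9
|rej|^2 = 6 - 9/29
= (174 - 9)/29
= 165/29
In lowest terms: 165/29


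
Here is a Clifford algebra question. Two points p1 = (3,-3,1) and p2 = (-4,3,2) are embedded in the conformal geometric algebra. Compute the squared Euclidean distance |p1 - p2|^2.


p1 - p2 = (7, -6, -1)
|p1 - p2|^2 = 7^2 + (-6)^2 + (-1)^2
= 49 + 36 + 1
= 86


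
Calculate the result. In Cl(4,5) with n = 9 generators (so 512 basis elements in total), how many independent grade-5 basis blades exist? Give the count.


Number of grade-k basis blades in Cl(p,q) with n = p + q is C(n, k).
n = 4 + 5 = 9
C(9, 5) = 9! / (5! * 4!)
= 362880 / (120 * 24)
= 126


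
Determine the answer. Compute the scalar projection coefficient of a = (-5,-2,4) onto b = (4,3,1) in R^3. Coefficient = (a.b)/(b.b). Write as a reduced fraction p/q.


Projection coefficient = (a . b) / (b . b)
a . b = (-5)*4 + (-2)*3 + 4*1
= -20 + (-6) + 4 = -22
b . b = 4^2 + 3^2 + 1^2
= 16 + 9 + 1 = 26
Coefficient = -22/26
In lowest terms: -11/13


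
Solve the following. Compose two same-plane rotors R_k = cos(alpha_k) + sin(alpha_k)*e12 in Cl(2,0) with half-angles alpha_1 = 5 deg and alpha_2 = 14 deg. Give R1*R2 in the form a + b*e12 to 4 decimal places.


Same-plane rotors commute and their half-angles add:
R1*R2 = cos(a1 + a2) + sin(a1 + a2)*e12.
a1 + a2 = 5 + 14 = 19 deg
cos(19 deg) = 0.9455
sin(19 deg) = 0.3256
R1*R2 = 0.9455 + 0.3256*e12


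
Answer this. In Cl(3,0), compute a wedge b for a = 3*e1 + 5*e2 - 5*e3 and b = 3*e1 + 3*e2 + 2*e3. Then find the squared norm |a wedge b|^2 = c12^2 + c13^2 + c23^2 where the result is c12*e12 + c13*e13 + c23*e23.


a wedge b = (a1*b2 - a2*b1)*e12 + (a1*b3 - a3*b1)*e13 + (a2*b3 - a3*b2)*e23
e12 coeff: 3*3 - 5*3 = 9 - 15 = -6
e13 coeff: 3*2 - (-5)*3 = 6 - (-15) = 21
e23 coeff: 5*2 - (-5)*3 = 10 - (-15) = 25
|a wedge b|^2 = (-6)^2 + 21^2 + 25^2
= 36 + 441 + 625
= 1102


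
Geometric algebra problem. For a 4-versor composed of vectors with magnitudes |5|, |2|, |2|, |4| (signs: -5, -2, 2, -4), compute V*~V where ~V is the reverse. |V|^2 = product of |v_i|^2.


Each vector v_i has |v_i|^2 = s_i^2
Squared scales: (-5)^2 = 25, (-2)^2 = 4, 2^2 = 4, (-4)^2 = 16
|V|^2 = 25 * 4 * 4 * 16
= 6400


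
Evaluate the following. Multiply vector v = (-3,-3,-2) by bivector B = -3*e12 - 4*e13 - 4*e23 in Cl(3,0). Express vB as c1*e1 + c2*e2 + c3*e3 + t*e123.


vB has grade-1 (vector) and grade-3 (trivector) parts: vB = (v _| B) + (v ^ B).
Vector part <vB>_1:
  e1: -v2*b12 - v3*b13 = -(-3)*(-3) - (-2)*(-4) = -17
  e2: v1*b12 - v3*b23 = (-3)*(-3) - (-2)*(-4) = 1
  e3: v1*b13 + v2*b23 = (-3)*(-4) + (-3)*(-4) = 24
Trivector part <vB>_3:
  e123: v1*b23 - v2*b13 + v3*b12 = (-3)*(-4) - (-3)*(-4) + (-2)*(-3) = 6
vB = -17*e1 + 1*e2 + 24*e3 + 6*e123


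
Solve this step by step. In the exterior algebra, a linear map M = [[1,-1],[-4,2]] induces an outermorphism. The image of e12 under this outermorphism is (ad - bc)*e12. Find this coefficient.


The outermorphism of a linear map f sends e1^e2 to f(e1)^f(e2).
f(e1) = 1*e1 - 4*e2
f(e2) = -1*e1 + 2*e2
f(e1) ^ f(e2) = (1*e1 - 4*e2) ^ (-1*e1 + 2*e2)
= 1*2*e12 + (-4)*(-1)*e21
= (2 - 4)*e12
= -2*e12
Coefficient = -2


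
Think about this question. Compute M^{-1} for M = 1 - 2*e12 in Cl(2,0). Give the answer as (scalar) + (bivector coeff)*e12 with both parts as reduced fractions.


M = 1 - 2*e12, where e12^2 = -1.
Since M commutes with its reverse ~M = a - b*e12, M * ~M = a^2 - b^2*e12^2 = a^2 + b^2.
So M^{-1} = ~M / (a^2 + b^2) = (a - b*e12)/(a^2 + b^2).
a^2 + b^2 = 1 + 4 = 5
Scalar part = 1/5 = 1/5
Bivector coeff = 2/5 = 2/5
M^{-1} = 1/5 + 2/5*e12


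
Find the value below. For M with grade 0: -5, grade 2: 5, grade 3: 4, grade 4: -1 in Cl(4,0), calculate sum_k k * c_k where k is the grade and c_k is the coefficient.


Grade-weighted sum = sum of grade_k * coefficient_k
0*(-5) = 0
2*5 = 10
3*4 = 12
4*(-1) = -4
Total = 0 + 10 + 12 + (-4) = 18


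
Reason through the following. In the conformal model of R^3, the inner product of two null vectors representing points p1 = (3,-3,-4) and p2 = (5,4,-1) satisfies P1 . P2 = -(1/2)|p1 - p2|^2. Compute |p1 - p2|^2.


p1 - p2 = (-2, -7, -3)
|p1 - p2|^2 = (-2)^2 + (-7)^2 + (-3)^2
= 4 + 49 + 9
= 62


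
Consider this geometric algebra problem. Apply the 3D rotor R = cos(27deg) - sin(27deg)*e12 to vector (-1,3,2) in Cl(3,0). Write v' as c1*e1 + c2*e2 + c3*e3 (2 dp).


Rotor R = cos(27deg) - sin(27deg)*e12
Rotation angle theta = 2 * 27 = 54 degrees in the e12 plane (e1 -> e2).
The component perpendicular to the plane (e3) is invariant: v'_3 = v3 = 2.00
cos(54deg) = 0.5878, sin(54deg) = 0.8090
v'_1 = v1*cos(theta) - v2*sin(theta) = -1*0.5878 - 3*0.8090 = -3.01
v'_2 = v1*sin(theta) + v2*cos(theta) = -1*0.8090 + 3*0.5878 = 0.95
v' = -3.01*e1 + 0.95*e2 + 2.00*e3


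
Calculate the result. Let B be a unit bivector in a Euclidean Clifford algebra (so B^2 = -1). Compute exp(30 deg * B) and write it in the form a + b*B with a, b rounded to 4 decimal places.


For a unit bivector B with B^2 = -1, the exponential series gives
e^(theta*B) = cos(theta) + sin(theta)*B (the GA analogue of Euler's formula).
theta = 30 degrees = 0.523599 rad
cos(30 deg) = 0.8660
sin(30 deg) = 0.5000
exp(theta*B) = 0.8660 + 0.5000*B


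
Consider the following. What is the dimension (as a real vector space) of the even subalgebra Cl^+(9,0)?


Even subalgebra dimension = 2^(n-1)
n = 9 + 0 = 9
2^(9 - 1) = 2^8 = 256
Verification: sum of C(9,k) for even k = 1 + 36 + 126 + 84 + 9 = 256
Result = 256


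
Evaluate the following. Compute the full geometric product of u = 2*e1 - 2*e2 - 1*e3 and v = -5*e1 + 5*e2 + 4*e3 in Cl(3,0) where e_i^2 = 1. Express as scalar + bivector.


In Cl(3,0): e_i^2 = 1, e_ie_j = -e_je_i for i != j.
Scalar part = u . v = 2*(-5) + (-2)*5 + (-1)*4
= -10 + (-10) + (-4) = -24
e12 coeff = 2*5 - (-2)*(-5) = 10 - 10 = 0
e13 coeff = 2*4 - (-1)*(-5) = 8 - 5 = 3
e23 coeff = (-2)*4 - (-1)*5 = -8 - (-5) = -3
uv = -24 + 0*e12 + 3*e13 - 3*e23


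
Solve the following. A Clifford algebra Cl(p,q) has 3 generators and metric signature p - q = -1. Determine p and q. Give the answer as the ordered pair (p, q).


We need p + q = 3 and p - q = -1.
Adding: 2p = 3 + (-1) = 2, so p = 1.
Then q = 3 - 1 = 2.
(p, q) = (1, 2)


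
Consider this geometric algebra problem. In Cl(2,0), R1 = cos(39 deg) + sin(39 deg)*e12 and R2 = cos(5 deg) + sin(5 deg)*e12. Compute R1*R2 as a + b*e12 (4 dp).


Same-plane rotors commute and their half-angles add:
R1*R2 = cos(a1 + a2) + sin(a1 + a2)*e12.
a1 + a2 = 39 + 5 = 44 deg
cos(44 deg) = 0.7193
sin(44 deg) = 0.6947
R1*R2 = 0.7193 + 0.6947*e12


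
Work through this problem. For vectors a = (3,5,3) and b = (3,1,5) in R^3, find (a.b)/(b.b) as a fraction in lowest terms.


Projection coefficient = (a . b) / (b . b)
a . b = 3*3 + 5*1 + 3*5
= 9 + 5 + 15 = 29
b . b = 3^2 + 1^2 + 5^2
= 9 + 1 + 25 = 35
Coefficient = 29/35
In lowest terms: 29/35


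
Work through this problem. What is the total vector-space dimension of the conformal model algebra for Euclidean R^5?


The conformal model of R^5 uses Cl(6,1): the 5 Euclidean generators plus two extra orthogonal generators e+ (e+^2 = +1) and e- (e-^2 = -1), from which the null vectors e0, einf are built.
Number of generators m = 5 + 2 = 7.
dim Cl(p,q) = 2^m = 2^7 = 128


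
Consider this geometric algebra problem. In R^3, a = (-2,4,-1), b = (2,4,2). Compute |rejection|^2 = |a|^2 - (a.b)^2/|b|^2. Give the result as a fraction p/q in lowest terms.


|a|^2 = (-2)^2 + 4^2 + (-1)^2 = 21
|b|^2 = 2^2 + 4^2 + 2^2 = 24
a . b = (-2)*2 + 4*4 + (-1)*2 = 10
(a.b)^2 = 10^2 = 100
|rej|^2 = 21 - 100/24
= (504 - 100)/24
= 404/24
In lowest terms: 101/6


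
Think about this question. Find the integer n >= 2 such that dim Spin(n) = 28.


dim Spin(n) = dim so(n) = n(n-1)/2.
Solve n(n-1)/2 = 28, i.e. n^2 - n - 56 = 0.
Discriminant = 1 + 8*28 = 225
n = (1 + sqrt(225))/2 = (1 + 15)/2 = 8


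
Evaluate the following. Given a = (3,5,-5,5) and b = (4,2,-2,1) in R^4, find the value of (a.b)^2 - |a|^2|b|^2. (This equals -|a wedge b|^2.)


a . b = 3*4 + 5*2 + (-5)*(-2) + 5*1
= 12 + 10 + 10 + 5 = 37
|a|^2 = 3^2 + 5^2 + (-5)^2 + 5^2 = 84
|b|^2 = 4^2 + 2^2 + (-2)^2 + 1^2 = 25
(a.b)^2 = 37^2 = 1369
|a|^2 * |b|^2 = 84 * 25 = 2100
Result = 1369 - 2100 = -731


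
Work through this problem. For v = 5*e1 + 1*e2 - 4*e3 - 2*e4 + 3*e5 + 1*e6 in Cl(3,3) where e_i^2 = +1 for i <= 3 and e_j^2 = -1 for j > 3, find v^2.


v^2 = sum of c_i^2 * e_i^2
Positive signature terms (e_i^2 = +1): 5^2 + 1^2 + (-4)^2 = 42
Negative signature terms (e_j^2 = -1): (-2)^2 + 3^2 + 1^2 = 14
v^2 = 42 - 14 = 28


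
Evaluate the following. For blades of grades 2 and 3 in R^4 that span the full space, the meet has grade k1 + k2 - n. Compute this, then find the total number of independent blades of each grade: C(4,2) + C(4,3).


Meet grade = grade(A) + grade(B) - n
= 2 + 3 - 4 = 1
C(4,2) = 6
C(4,3) = 4
dim_A + dim_B = 6 + 4 = 10


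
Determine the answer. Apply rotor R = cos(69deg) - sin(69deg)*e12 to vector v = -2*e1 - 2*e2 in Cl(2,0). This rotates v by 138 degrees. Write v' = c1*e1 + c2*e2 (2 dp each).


Rotor R = cos(69deg) - sin(69deg)*e12
Rotation angle theta = 2 * 69 = 138 degrees
v' = R*v*~R rotates v by theta.
cos(138deg) = -0.7431, sin(138deg) = 0.6691
v'_1 = -2*cos(138deg) - (-2)*sin(138deg)
= -2*(-0.7431) - (-2)*0.6691
= 2.82
v'_2 = -2*sin(138deg) + (-2)*cos(138deg)
= -2*0.6691 + (-2)*(-0.7431)
= 0.15
v' = 2.82*e1 + 0.15*e2


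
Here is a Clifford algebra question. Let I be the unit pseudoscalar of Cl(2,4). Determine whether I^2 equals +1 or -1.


The pseudoscalar I = e1...e_n (product of all n generators) of Cl(p,q) satisfies I^2 = (-1)^(q + n(n-1)/2).
p = 2, q = 4, n = p + q = 6
n(n-1)/2 = 6 * 5 / 2 = 15
Exponent = q + n(n-1)/2 = 4 + 15 = 19
I^2 = (-1)^19 = -1


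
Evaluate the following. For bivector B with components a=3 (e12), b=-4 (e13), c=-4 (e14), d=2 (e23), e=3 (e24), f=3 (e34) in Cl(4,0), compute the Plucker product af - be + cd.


Plucker relation: af - be + cd
a*f = 3*3 = 9
b*e = (-4)*3 = -12
c*d = (-4)*2 = -8
af - be + cd = 9 - (-12) + (-8)
= 13


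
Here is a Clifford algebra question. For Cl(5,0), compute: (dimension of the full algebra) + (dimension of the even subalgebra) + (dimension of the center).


n = 5 + 0 = 5
Total dim = 2^5 = 32
Even subalgebra dim = 2^4 = 16
n is odd, so center dim = 2
Sum = 32 + 16 + 2 = 50


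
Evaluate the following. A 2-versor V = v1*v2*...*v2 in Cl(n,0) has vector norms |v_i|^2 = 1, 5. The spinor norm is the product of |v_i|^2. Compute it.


Spinor norm N(V) = |v1|^2 * |v2|^2 * ... * |v2|^2
= 1 * 5
Running product: 1, 5
N(V) = 5


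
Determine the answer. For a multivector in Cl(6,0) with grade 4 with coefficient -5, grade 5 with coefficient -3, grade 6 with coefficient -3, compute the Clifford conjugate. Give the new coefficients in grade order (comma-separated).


Clifford conjugate sign for grade k: (-1)^(k(k+1)/2)
Grade 4: (-1)^(4*5/2) = (-1)^10 = 1, coeff -5 -> -5
Grade 5: (-1)^(5*6/2) = (-1)^15 = -1, coeff -3 -> 3
Grade 6: (-1)^(6*7/2) = (-1)^21 = -1, coeff -3 -> 3
Conjugated coefficients: -5, 3, 3


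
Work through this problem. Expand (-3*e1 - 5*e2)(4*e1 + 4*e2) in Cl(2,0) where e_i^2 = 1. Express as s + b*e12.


Expand: (-3*e1 - 5*e2)(4*e1 + 4*e2)
= (-3)*4*e1e1 + (-3)*4*e1e2 + (-5)*4*e2e1 + (-5)*4*e2e2
Using e1^2 = e2^2 = 1, e2e1 = -e1e2:
Scalar part s = (-3)*4 + (-5)*4 = -12 + (-20) = -32
Bivector part b = (-3)*4 - (-5)*4 = -12 - (-20) = 8
uv = -32 + 8*e12


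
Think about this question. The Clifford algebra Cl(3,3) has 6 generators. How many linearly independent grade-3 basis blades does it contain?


Number of grade-k basis blades in Cl(p,q) with n = p + q is C(n, k).
n = 3 + 3 = 6
C(6, 3) = 6! / (3! * 3!)
= 720 / (6 * 6)
= 20


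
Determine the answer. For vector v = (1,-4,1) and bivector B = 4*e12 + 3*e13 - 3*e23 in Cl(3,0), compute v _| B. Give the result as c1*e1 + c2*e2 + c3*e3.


Left contraction v _| B = <vB>_1 (grade-1 part of the geometric product vB).
Using e1_|e12 = e2, e2_|e12 = -e1, e1_|e13 = e3, e3_|e13 = -e1, e2_|e23 = e3, e3_|e23 = -e2:
e1 coeff: -v2*b12 - v3*b13 = -(-4)*(4) - (1)*(3) = 13
e2 coeff: v1*b12 - v3*b23 = (1)*(4) - (1)*(-3) = 7
e3 coeff: v1*b13 + v2*b23 = (1)*(3) + (-4)*(-3) = 15
v _| B = 13*e1 + 7*e2 + 15*e3


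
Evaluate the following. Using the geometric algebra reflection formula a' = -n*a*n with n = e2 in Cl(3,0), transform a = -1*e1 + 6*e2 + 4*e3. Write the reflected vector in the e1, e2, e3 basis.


Reflection formula: a' = -n*a*n, with n = e2 (unit vector, n^2 = 1).
For reflection through hyperplane perp to e2:
The component along e2 flips sign, others stay.
a = (-1, 6, 4)
a' = (-1, -6, 4)
a' = -1*e1 - 6*e2 + 4*e3


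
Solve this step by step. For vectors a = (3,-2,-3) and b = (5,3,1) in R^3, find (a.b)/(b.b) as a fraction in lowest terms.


Projection coefficient = (a . b) / (b . b)
a . b = 3*5 + (-2)*3 + (-3)*1
= 15 + (-6) + (-3) = 6
b . b = 5^2 + 3^2 + 1^2
= 25 + 9 + 1 = 35
Coefficient = 6/35
In lowest terms: 6/35


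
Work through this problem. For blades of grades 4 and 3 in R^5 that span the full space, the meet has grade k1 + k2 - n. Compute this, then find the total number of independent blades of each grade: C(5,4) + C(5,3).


Meet grade = grade(A) + grade(B) - n
= 4 + 3 - 5 = 2
C(5,4) = 5
C(5,3) = 10
dim_A + dim_B = 5 + 10 = 15


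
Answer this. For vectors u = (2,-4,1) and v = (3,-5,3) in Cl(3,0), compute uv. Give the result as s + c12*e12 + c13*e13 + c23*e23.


In Cl(3,0): e_i^2 = 1, e_ie_j = -e_je_i for i != j.
Scalar part = u . v = 2*3 + (-4)*(-5) + 1*3
= 6 + 20 + 3 = 29
e12 coeff = 2*(-5) - (-4)*3 = -10 - (-12) = 2
e13 coeff = 2*3 - 1*3 = 6 - 3 = 3
e23 coeff = (-4)*3 - 1*(-5) = -12 - (-5) = -7
uv = 29 + 2*e12 + 3*e13 - 7*e23


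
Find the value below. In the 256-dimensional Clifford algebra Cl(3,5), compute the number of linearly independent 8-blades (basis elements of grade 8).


Number of grade-k basis blades in Cl(p,q) with n = p + q is C(n, k).
n = 3 + 5 = 8
C(8, 8) = 8! / (8! * 0!)
= 40320 / (40320 * 1)
= 1


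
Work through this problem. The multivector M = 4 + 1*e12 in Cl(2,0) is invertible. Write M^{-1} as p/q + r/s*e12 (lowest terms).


M = 4 + 1*e12, where e12^2 = -1.
Since M commutes with its reverse ~M = a - b*e12, M * ~M = a^2 - b^2*e12^2 = a^2 + b^2.
So M^{-1} = ~M / (a^2 + b^2) = (a - b*e12)/(a^2 + b^2).
a^2 + b^2 = 16 + 1 = 17
Scalar part = 4/17 = 4/17
Bivector coeff = -1/17 = -1/17
M^{-1} = 4/17 - 1/17*e12


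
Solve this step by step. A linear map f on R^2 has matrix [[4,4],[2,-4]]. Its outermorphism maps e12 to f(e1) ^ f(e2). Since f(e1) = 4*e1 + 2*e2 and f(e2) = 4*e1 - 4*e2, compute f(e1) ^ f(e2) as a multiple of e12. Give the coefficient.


The outermorphism of a linear map f sends e1^e2 to f(e1)^f(e2).
f(e1) = 4*e1 + 2*e2
f(e2) = 4*e1 - 4*e2
f(e1) ^ f(e2) = (4*e1 + 2*e2) ^ (4*e1 - 4*e2)
= 4*(-4)*e12 + 2*4*e21
= (-16 - 8)*e12
= -24*e12
Coefficient = -24


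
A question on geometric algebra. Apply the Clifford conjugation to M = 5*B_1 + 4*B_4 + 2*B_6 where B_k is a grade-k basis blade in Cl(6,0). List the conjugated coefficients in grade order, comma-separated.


Clifford conjugate sign for grade k: (-1)^(k(k+1)/2)
Grade 1: (-1)^(1*2/2) = (-1)^1 = -1, coeff 5 -> -5
Grade 4: (-1)^(4*5/2) = (-1)^10 = 1, coeff 4 -> 4
Grade 6: (-1)^(6*7/2) = (-1)^21 = -1, coeff 2 -> -2
Conjugated coefficients: -5, 4, -2


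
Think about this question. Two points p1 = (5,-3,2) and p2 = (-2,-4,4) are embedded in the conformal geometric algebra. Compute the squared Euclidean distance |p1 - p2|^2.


p1 - p2 = (7, 1, -2)
|p1 - p2|^2 = 7^2 + 1^2 + (-2)^2
= 49 + 1 + 4
= 54


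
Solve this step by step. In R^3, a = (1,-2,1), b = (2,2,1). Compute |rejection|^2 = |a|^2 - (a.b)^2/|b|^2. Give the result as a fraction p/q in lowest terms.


|a|^2 = 1^2 + (-2)^2 + 1^2 = 6
|b|^2 = 2^2 + 2^2 + 1^2 = 9
a . b = 1*2 + (-2)*2 + 1*1 = -1
(a.b)^2 = (-1)^2 = 1
|rej|^2 = 6 - 1/9
= (54 - 1)/9
= 53/9
In lowest terms: 53/9


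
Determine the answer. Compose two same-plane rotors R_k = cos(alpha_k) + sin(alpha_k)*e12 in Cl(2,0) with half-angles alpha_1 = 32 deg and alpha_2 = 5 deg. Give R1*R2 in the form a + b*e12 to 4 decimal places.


Same-plane rotors commute and their half-angles add:
R1*R2 = cos(a1 + a2) + sin(a1 + a2)*e12.
a1 + a2 = 32 + 5 = 37 deg
cos(37 deg) = 0.7986
sin(37 deg) = 0.6018
R1*R2 = 0.7986 + 0.6018*e12


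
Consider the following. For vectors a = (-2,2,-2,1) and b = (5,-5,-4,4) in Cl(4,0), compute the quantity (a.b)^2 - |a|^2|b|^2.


a . b = (-2)*5 + 2*(-5) + (-2)*(-4) + 1*4
= -10 + (-10) + 8 + 4 = -8
|a|^2 = (-2)^2 + 2^2 + (-2)^2 + 1^2 = 13
|b|^2 = 5^2 + (-5)^2 + (-4)^2 + 4^2 = 82
(a.b)^2 = (-8)^2 = 64
|a|^2 * |b|^2 = 13 * 82 = 1066
Result = 64 - 1066 = -1002


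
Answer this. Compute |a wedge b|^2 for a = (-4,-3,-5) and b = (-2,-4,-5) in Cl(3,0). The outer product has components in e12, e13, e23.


a wedge b = (a1*b2 - a2*b1)*e12 + (a1*b3 - a3*b1)*e13 + (a2*b3 - a3*b2)*e23
e12 coeff: (-4)*(-4) - (-3)*(-2) = 16 - 6 = 10
e13 coeff: (-4)*(-5) - (-5)*(-2) = 20 - 10 = 10
e23 coeff: (-3)*(-5) - (-5)*(-4) = 15 - 20 = -5
|a wedge b|^2 = 10^2 + 10^2 + (-5)^2
= 100 + 100 + 25
= 225


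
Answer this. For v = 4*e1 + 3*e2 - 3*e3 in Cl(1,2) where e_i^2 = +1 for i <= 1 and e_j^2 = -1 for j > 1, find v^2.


v^2 = sum of c_i^2 * e_i^2
Positive signature terms (e_i^2 = +1): 4^2 = 16
Negative signature terms (e_j^2 = -1): 3^2 + (-3)^2 = 18
v^2 = 16 - 18 = -2


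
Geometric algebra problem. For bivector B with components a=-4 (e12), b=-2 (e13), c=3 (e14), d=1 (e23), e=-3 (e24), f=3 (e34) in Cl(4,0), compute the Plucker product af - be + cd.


Plucker relation: af - be + cd
a*f = (-4)*3 = -12
b*e = (-2)*(-3) = 6
c*d = 3*1 = 3
af - be + cd = -12 - 6 + 3
= -15


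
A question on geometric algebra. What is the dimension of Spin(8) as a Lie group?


Spin(n) double-covers SO(n); both have Lie algebra so(n) of dimension n(n-1)/2.
n = 8
n(n-1) = 8 * 7 = 56
dim Spin(8) = 56/2 = 28


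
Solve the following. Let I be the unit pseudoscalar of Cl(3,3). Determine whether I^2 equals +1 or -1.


The pseudoscalar I = e1...e_n (product of all n generators) of Cl(p,q) satisfies I^2 = (-1)^(q + n(n-1)/2).
p = 3, q = 3, n = p + q = 6
n(n-1)/2 = 6 * 5 / 2 = 15
Exponent = q + n(n-1)/2 = 3 + 15 = 18
I^2 = (-1)^18 = +1


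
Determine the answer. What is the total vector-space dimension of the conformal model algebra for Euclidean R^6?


The conformal model of R^6 uses Cl(7,1): the 6 Euclidean generators plus two extra orthogonal generators e+ (e+^2 = +1) and e- (e-^2 = -1), from which the null vectors e0, einf are built.
Number of generators m = 6 + 2 = 8.
dim Cl(p,q) = 2^m = 2^8 = 256


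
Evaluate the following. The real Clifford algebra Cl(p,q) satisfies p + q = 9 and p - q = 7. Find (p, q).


We need p + q = 9 and p - q = 7.
Adding: 2p = 9 + 7 = 16, so p = 8.
Then q = 9 - 8 = 1.
(p, q) = (8, 1)


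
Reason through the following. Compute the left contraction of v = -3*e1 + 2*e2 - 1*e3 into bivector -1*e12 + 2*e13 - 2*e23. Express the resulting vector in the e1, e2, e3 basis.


Left contraction v _| B = <vB>_1 (grade-1 part of the geometric product vB).
Using e1_|e12 = e2, e2_|e12 = -e1, e1_|e13 = e3, e3_|e13 = -e1, e2_|e23 = e3, e3_|e23 = -e2:
e1 coeff: -v2*b12 - v3*b13 = -(2)*(-1) - (-1)*(2) = 4
e2 coeff: v1*b12 - v3*b23 = (-3)*(-1) - (-1)*(-2) = 1
e3 coeff: v1*b13 + v2*b23 = (-3)*(2) + (2)*(-2) = -10
v _| B = 4*e1 + 1*e2 - 10*e3


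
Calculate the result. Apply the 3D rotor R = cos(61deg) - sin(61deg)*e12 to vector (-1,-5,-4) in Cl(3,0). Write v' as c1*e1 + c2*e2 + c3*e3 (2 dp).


Rotor R = cos(61deg) - sin(61deg)*e12
Rotation angle theta = 2 * 61 = 122 degrees in the e12 plane (e1 -> e2).
The component perpendicular to the plane (e3) is invariant: v'_3 = v3 = -4.00
cos(122deg) = -0.5299, sin(122deg) = 0.8480
v'_1 = v1*cos(theta) - v2*sin(theta) = -1*(-0.5299) - (-5)*0.8480 = 4.77
v'_2 = v1*sin(theta) + v2*cos(theta) = -1*0.8480 + (-5)*(-0.5299) = 1.80
v' = 4.77*e1 + 1.80*e2 - 4.00*e3


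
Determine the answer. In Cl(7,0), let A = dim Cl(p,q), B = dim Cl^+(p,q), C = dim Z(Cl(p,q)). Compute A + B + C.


n = 7 + 0 = 7
Total dim = 2^7 = 128
Even subalgebra dim = 2^6 = 64
n is odd, so center dim = 2
Sum = 128 + 64 + 2 = 194


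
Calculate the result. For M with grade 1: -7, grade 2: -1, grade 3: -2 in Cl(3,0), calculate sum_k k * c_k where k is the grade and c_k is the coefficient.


Grade-weighted sum = sum of grade_k * coefficient_k
1*(-7) = -7
2*(-1) = -2
3*(-2) = -6
Total = -7 + (-2) + (-6) = -15


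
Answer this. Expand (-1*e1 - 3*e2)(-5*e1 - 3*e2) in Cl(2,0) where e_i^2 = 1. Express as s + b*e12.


Expand: (-1*e1 - 3*e2)(-5*e1 - 3*e2)
= (-1)*(-5)*e1e1 + (-1)*(-3)*e1e2 + (-3)*(-5)*e2e1 + (-3)*(-3)*e2e2
Using e1^2 = e2^2 = 1, e2e1 = -e1e2:
Scalar part s = (-1)*(-5) + (-3)*(-3) = 5 + 9 = 14
Bivector part b = (-1)*(-3) - (-3)*(-5) = 3 - 15 = -12
uv = 14 - 12*e12


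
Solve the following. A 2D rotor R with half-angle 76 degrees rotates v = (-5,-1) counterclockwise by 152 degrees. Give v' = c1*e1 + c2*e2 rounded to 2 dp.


Rotor R = cos(76deg) - sin(76deg)*e12
Rotation angle theta = 2 * 76 = 152 degrees
v' = R*v*~R rotates v by theta.
cos(152deg) = -0.8829, sin(152deg) = 0.4695
v'_1 = -5*cos(152deg) - (-1)*sin(152deg)
= -5*(-0.8829) - (-1)*0.4695
= 4.88
v'_2 = -5*sin(152deg) + (-1)*cos(152deg)
= -5*0.4695 + (-1)*(-0.8829)
= -1.46
v' = 4.88*e1 - 1.46*e2


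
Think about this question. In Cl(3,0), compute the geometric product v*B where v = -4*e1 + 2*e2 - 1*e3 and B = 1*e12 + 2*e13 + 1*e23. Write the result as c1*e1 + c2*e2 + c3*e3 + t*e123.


vB has grade-1 (vector) and grade-3 (trivector) parts: vB = (v _| B) + (v ^ B).
Vector part <vB>_1:
  e1: -v2*b12 - v3*b13 = -(2)*(1) - (-1)*(2) = 0
  e2: v1*b12 - v3*b23 = (-4)*(1) - (-1)*(1) = -3
  e3: v1*b13 + v2*b23 = (-4)*(2) + (2)*(1) = -6
Trivector part <vB>_3:
  e123: v1*b23 - v2*b13 + v3*b12 = (-4)*(1) - (2)*(2) + (-1)*(1) = -9
vB = 0*e1 - 3*e2 - 6*e3 - 9*e123


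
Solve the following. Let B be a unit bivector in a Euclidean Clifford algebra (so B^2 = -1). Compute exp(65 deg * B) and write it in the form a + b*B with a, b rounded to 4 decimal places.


For a unit bivector B with B^2 = -1, the exponential series gives
e^(theta*B) = cos(theta) + sin(theta)*B (the GA analogue of Euler's formula).
theta = 65 degrees = 1.134464 rad
cos(65 deg) = 0.4226
sin(65 deg) = 0.9063
exp(theta*B) = 0.4226 + 0.9063*B


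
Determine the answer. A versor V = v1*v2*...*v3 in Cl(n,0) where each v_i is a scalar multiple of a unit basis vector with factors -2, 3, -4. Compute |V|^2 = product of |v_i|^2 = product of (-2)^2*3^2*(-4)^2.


Each vector v_i has |v_i|^2 = s_i^2
Squared scales: (-2)^2 = 4, 3^2 = 9, (-4)^2 = 16
|V|^2 = 4 * 9 * 16
= 576


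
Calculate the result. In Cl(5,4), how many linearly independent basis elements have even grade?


Even subalgebra dimension = 2^(n-1)
n = 5 + 4 = 9
2^(9 - 1) = 2^8 = 256
Verification: sum of C(9,k) for even k = 1 + 36 + 126 + 84 + 9 = 256
Result = 256


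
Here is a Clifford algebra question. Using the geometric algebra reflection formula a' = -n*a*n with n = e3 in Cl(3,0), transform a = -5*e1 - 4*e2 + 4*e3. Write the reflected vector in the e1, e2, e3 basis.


Reflection formula: a' = -n*a*n, with n = e3 (unit vector, n^2 = 1).
For reflection through hyperplane perp to e3:
The component along e3 flips sign, others stay.
a = (-5, -4, 4)
a' = (-5, -4, -4)
a' = -5*e1 - 4*e2 - 4*e3


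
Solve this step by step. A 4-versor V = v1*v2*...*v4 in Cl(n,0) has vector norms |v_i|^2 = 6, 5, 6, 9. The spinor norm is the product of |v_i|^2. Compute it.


Spinor norm N(V) = |v1|^2 * |v2|^2 * ... * |v4|^2
= 6 * 5 * 6 * 9
Running product: 6, 30, 180, 1620
N(V) = 1620
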